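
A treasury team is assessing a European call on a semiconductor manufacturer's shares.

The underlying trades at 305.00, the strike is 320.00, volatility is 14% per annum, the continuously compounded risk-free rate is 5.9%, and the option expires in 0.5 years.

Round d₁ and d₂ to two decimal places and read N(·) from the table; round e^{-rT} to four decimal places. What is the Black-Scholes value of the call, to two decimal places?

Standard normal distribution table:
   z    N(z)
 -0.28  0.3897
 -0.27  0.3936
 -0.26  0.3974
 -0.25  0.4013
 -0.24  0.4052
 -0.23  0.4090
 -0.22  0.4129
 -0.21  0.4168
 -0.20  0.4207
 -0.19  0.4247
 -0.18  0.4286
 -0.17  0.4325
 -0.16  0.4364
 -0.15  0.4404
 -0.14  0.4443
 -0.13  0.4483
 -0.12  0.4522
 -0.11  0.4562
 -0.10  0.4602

9.62

σ√T = 0.14·√0.5 = 0.0990
d₁ = [ln(305/320) + (0.059 + 0.14²/2)·0.5] / 0.0990 = [-0.0480 + 0.0344] / 0.0990 = -0.1375 which rounds to -0.14
d₂ = d₁ − σ√T = -0.1375 − 0.0990 = -0.2365 which rounds to -0.24
e^(−rT) = e^(−0.059·0.5) = 0.9709
C = 305·N(-0.14) − 320·0.9709·N(-0.24) = 305·0.4443 − 320·0.9709·0.4052 = 135.5115 − 125.8908 = 9.6207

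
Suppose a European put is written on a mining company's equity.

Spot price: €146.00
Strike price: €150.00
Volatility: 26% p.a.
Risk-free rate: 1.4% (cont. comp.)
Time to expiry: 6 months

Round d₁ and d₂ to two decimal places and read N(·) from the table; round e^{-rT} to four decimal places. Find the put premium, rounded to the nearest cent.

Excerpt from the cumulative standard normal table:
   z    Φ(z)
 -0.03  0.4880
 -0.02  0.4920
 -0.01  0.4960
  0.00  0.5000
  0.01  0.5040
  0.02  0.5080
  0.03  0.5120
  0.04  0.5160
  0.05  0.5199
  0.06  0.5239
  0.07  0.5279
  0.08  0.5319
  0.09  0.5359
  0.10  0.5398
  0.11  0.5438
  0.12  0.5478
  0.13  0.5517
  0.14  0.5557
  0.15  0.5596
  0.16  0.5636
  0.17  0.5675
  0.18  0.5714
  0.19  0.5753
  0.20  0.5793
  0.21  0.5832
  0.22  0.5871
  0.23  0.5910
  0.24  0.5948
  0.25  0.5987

€12.12

σ√T = 0.26·√0.5 = 0.1838
d₁ = [ln(146/150) + (0.014 + 0.26²/2)·0.5] / 0.1838 = [-0.0270 + 0.0239] / 0.1838 = -0.0170 ≈ -0.02
d₂ = d₁ − σ√T = -0.0170 − 0.1838 = -0.2009 ≈ -0.20
exp(−rT) = exp(−0.014·0.5) = 0.9930
N(−d₂) = N(0.20) = 0.5793;  N(−d₁) = N(0.02) = 0.5080
P = 150·0.9930·0.5793 − 146·0.5080 = 86.2867 − 74.1680 = 12.1187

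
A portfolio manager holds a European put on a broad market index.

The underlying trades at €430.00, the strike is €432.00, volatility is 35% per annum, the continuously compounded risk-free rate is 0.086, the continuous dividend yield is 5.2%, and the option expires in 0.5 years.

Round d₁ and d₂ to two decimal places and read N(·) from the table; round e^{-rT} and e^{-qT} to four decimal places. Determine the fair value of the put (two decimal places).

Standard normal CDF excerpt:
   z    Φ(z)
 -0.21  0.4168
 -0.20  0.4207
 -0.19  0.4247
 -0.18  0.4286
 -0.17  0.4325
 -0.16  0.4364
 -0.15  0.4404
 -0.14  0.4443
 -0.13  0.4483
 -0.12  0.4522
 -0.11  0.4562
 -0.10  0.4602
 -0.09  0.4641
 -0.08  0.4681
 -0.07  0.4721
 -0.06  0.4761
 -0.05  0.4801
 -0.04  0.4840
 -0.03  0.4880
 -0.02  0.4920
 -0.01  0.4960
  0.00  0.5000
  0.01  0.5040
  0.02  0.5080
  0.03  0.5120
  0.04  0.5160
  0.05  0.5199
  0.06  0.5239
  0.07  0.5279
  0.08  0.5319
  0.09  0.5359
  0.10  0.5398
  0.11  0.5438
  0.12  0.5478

€37.26

σ√T = 0.35·√0.5 = 0.2475
d₁ = [ln(430/432) + (0.086 − 0.052 + 0.35²/2)·0.5] / 0.2475 = [-0.0046 + 0.0476] / 0.2475 = 0.1737 which rounds to 0.17
d₂ = d₁ − σ√T = 0.1737 − 0.2475 = -0.0738 which rounds to -0.07
e^(−qT) = e^(−0.052·0.5) = 0.9743;  e^(−rT) = e^(−0.086·0.5) = 0.9579
N(−d₂) = N(0.07) = 0.5279;  N(−d₁) = N(-0.17) = 0.4325
P = 432·0.9579·0.5279 − 430·0.9743·0.4325 = 218.4518 − 181.1954 = 37.2563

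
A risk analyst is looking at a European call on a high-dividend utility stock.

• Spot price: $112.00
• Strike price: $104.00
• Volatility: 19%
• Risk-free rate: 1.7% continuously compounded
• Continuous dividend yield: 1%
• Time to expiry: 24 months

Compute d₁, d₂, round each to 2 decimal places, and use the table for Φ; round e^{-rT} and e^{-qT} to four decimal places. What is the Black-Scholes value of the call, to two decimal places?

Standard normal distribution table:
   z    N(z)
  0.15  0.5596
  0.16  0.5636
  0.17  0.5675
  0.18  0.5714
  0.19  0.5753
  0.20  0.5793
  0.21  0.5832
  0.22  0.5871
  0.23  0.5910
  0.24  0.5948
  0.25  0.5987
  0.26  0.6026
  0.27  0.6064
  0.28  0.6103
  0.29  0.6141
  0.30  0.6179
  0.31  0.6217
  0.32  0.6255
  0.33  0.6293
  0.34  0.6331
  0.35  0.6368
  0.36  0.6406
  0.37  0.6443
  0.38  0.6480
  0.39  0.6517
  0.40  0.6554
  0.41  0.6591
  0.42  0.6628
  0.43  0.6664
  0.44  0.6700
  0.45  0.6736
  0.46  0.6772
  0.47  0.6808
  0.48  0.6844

$16.51

σ√T = 0.19·√2 = 0.2687
d₁ = [ln(112/104) + (0.017 − 0.01 + 0.19²/2)·2] / 0.2687 = [0.0741 + 0.0501] / 0.2687 = 0.4623 ≈ 0.46
d₂ = d₁ − σ√T = 0.4623 − 0.2687 = 0.1936 ≈ 0.19
exp(−qT) = exp(−0.01·2) = 0.9802;  exp(−rT) = exp(−0.017·2) = 0.9666
N(d₁) = N(0.46) = 0.6772;  N(d₂) = N(0.19) = 0.5753
C = 112·0.9802·0.6772 − 104·0.9666·0.5753 = 74.3446 − 57.8328 = 16.5118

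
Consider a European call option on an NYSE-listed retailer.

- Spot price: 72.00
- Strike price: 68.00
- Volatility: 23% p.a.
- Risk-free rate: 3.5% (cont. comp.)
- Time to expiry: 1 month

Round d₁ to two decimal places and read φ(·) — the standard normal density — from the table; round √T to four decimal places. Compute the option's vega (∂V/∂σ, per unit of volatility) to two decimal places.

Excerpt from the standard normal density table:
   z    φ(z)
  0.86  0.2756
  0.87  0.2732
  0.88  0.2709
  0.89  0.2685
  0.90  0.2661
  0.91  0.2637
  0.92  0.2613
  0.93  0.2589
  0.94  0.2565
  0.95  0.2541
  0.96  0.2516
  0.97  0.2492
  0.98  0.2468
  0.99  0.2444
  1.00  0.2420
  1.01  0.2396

T = 0.08333;  σ√T = 0.0664
d₁ = [ln(72/68) + (0.035 + 0.23²/2)·0.08333] / 0.0664 = [0.0572 + 0.0051] / 0.0664 = 0.9380 which rounds to 0.94
√T = √0.08333 = 0.2887
φ(d₁) = φ(0.94) = 0.2565
vega = S·φ(d₁)·√T = 72·0.2565·0.2887 = 5.3317
(The put has the same vega.)

5.33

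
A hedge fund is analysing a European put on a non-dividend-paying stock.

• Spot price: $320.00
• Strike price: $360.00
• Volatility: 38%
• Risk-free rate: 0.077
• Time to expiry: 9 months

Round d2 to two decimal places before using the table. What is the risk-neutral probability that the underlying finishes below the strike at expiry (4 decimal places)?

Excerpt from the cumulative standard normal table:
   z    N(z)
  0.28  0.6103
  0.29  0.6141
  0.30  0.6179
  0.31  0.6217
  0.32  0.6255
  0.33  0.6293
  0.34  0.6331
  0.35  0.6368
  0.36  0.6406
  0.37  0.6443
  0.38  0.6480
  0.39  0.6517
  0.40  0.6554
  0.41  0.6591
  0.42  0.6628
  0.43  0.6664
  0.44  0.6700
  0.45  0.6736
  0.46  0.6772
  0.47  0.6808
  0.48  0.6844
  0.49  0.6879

T = 0.75;  σ√T = 0.3291
d₁ = [ln(320/360) + (0.077 + 0.38²/2)·0.75] / 0.3291 = [-0.1178 + 0.1119] / 0.3291 = -0.0179 ⇒ -0.02
d₂ = d₁ − σ√T = -0.0179 − 0.3291 = -0.3470 ⇒ -0.35
Pr(exercise) under Q = N(−d₂) = N(0.35) = 0.6368

0.6368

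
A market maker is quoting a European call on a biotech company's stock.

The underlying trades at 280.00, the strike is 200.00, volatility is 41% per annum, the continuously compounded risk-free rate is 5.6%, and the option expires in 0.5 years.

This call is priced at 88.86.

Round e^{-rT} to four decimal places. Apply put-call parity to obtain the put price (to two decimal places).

3.34

e^(−rT) = e^(−0.056·0.5) = 0.9724
Put-call parity: C − P = S − K·e^(−rT) = 280 − 200·0.9724 = 280 − 194.4800 = 85.5200
P = C − (C − P) = 88.86 − (85.5200) = 3.3400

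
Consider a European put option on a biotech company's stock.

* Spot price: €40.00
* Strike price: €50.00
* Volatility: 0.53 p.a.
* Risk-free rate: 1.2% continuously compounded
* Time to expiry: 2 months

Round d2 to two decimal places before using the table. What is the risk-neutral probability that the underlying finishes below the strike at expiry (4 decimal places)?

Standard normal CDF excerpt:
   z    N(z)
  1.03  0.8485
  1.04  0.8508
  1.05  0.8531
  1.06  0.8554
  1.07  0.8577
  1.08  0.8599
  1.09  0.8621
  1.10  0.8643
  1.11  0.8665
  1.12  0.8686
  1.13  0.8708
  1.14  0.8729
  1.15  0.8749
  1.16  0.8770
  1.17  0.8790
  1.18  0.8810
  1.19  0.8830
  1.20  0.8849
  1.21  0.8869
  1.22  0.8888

σ√T = 0.53·√0.1667 = 0.2164
d₁ = [ln(40/50) + (0.012 + 0.53²/2)·0.1667] / 0.2164 = [-0.2231 + 0.0254] / 0.2164 = -0.9139 ≈ -0.91
d₂ = d₁ − σ√T = -0.9139 − 0.2164 = -1.1302 ≈ -1.13
Risk-neutral Pr[S_T < K] = N(−d₂) = N(1.13) = 0.8708

0.8708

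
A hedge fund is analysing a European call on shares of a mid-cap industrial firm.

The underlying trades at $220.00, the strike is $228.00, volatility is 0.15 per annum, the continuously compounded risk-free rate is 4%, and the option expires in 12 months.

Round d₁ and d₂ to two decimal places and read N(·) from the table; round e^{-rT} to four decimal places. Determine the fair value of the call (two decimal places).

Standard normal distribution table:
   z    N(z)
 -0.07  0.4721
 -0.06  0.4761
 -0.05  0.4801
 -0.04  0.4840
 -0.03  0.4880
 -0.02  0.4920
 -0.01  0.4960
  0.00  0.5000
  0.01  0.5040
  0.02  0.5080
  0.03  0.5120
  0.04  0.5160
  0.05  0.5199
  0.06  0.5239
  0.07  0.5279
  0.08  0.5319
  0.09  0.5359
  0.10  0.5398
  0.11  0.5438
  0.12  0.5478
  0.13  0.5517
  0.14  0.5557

$13.58

σ√T = 0.15·√1 = 0.1500
d₁ = [ln(220/228) + (0.04 + 0.15²/2)·1] / 0.1500 = [-0.0357 + 0.0513] / 0.1500 = 0.1035 → 0.10
d₂ = d₁ − σ√T = 0.1035 − 0.1500 = -0.0465 → -0.05
exp(−rT) = exp(−0.04·1) = 0.9608
C = 220·N(0.10) − 228·0.9608·N(-0.05) = 220·0.5398 − 228·0.9608·0.4801 = 118.7560 − 105.1719 = 13.5841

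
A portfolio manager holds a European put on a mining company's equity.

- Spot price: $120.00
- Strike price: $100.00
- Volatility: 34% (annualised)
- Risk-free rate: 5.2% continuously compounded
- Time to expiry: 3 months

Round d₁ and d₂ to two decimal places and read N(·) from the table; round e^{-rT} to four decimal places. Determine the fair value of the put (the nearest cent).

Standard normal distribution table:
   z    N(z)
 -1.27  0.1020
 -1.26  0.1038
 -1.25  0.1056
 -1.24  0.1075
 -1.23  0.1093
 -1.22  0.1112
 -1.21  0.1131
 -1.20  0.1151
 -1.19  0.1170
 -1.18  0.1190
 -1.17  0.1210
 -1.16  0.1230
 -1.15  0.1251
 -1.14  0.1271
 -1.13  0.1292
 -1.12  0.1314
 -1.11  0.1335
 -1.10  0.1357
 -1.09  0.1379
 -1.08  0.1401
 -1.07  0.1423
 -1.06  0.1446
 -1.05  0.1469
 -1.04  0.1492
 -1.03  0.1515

$1.16

σ√T = 0.34·√0.25 = 0.1700
d₁ = [ln(120/100) + (0.052 + 0.34²/2)·0.25] / 0.1700 = [0.1823 + 0.0275] / 0.1700 = 1.2340 ≈ 1.23
d₂ = d₁ − σ√T = 1.2340 − 0.1700 = 1.0640 ≈ 1.06
exp(−rT) = exp(−0.052·0.25) = 0.9871
N(−d₂) = N(-1.06) = 0.1446;  N(−d₁) = N(-1.23) = 0.1093
P = 100·0.9871·0.1446 − 120·0.1093 = 14.2735 − 13.1160 = 1.1575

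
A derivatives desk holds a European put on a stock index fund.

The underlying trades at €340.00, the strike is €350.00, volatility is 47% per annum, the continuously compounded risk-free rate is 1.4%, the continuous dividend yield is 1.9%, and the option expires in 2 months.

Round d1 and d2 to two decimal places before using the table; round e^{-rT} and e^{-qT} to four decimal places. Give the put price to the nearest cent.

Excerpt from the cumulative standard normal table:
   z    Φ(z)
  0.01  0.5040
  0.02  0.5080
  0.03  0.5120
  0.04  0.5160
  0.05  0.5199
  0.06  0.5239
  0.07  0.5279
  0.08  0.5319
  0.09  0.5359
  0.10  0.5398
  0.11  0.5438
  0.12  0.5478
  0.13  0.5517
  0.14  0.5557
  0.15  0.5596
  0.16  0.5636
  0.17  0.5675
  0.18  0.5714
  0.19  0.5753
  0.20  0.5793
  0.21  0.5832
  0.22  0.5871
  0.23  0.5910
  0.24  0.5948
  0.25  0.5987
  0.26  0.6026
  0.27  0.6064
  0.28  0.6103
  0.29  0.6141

€31.51

σ√T = 0.47·√0.1667 = 0.1919
ln(S/K) + (r − q + σ²/2)T = ln(340/350) + (0.014 − 0.019 + 0.47²/2)·0.1667 = -0.0290 + 0.0176 = -0.0114
d₁ = -0.0114 / 0.1919 = -0.0595 → -0.06
d₂ = d₁ − σ√T = -0.0595 − 0.1919 = -0.2514 → -0.25
exp(−qT) = exp(−0.019·0.1667) = 0.9968;  exp(−rT) = exp(−0.014·0.1667) = 0.9977
N(−d₂) = N(0.25) = 0.5987;  N(−d₁) = N(0.06) = 0.5239
P = 350·0.9977·0.5987 − 340·0.9968·0.5239 = 209.0630 − 177.5560 = 31.5070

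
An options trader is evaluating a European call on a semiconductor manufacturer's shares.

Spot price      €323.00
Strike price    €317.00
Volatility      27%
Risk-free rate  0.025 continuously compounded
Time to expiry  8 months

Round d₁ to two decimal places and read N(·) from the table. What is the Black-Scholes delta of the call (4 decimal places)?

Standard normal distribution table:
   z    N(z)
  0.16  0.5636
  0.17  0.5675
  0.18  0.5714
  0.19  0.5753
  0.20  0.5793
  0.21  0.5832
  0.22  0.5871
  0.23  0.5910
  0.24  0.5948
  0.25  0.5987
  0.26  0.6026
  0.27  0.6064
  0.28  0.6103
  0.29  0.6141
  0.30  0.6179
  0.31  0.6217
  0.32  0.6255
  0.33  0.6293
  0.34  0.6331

0.6064

σ√T = 0.27 × 0.8165 = 0.2205
d₁ = [ln(323/317) + (0.025 + 0.27²/2)·0.6667] / 0.2205 = [0.0188 + 0.0410] / 0.2205 = 0.2709 ≈ 0.27
N(d₁) = N(0.27) = 0.6064
Δ_call = N(d₁) = 0.6064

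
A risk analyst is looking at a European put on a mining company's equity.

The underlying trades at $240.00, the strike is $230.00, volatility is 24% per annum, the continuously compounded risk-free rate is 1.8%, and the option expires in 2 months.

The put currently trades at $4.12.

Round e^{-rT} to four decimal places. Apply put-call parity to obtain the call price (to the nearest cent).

exp(−rT) = exp(−0.018·0.1667) = 0.9970
Put-call parity: C − P = S − K·e^(−rT) = 240 − 230·0.9970 = 240 − 229.3100 = 10.6900
C = P + (C − P) = 4.12 + (10.6900) = 14.8100

$14.81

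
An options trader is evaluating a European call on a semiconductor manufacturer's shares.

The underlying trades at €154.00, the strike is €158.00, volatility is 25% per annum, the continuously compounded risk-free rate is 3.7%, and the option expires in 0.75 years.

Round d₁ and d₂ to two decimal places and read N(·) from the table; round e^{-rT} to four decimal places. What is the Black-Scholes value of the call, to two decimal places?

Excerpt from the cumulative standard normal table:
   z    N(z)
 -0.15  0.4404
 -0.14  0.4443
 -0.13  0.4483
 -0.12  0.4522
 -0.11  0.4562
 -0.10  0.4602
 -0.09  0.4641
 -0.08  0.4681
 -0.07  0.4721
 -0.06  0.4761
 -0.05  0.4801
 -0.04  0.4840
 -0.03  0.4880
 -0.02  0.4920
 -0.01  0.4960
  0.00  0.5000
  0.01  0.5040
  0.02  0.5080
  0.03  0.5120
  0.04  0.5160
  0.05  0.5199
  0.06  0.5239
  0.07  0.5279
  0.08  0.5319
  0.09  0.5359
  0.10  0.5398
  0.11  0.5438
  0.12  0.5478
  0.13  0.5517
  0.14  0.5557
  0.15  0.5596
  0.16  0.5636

σ√T = 0.25·√0.75 = 0.2165
d₁ = [ln(154/158) + (0.037 + ½·0.25²)·0.75] / (σ√T) = (-0.0256 + 0.0512) / 0.2165 = 0.1180 → 0.12
d₂ = 0.1180 − 0.2165 = -0.0985 → -0.10
e^(−rT) = e^(−0.037·0.75) = 0.9726
C = 154·N(0.12) − 158·0.9726·N(-0.10) = 154·0.5478 − 158·0.9726·0.4602 = 84.3612 − 70.7193 = 13.6419

€13.64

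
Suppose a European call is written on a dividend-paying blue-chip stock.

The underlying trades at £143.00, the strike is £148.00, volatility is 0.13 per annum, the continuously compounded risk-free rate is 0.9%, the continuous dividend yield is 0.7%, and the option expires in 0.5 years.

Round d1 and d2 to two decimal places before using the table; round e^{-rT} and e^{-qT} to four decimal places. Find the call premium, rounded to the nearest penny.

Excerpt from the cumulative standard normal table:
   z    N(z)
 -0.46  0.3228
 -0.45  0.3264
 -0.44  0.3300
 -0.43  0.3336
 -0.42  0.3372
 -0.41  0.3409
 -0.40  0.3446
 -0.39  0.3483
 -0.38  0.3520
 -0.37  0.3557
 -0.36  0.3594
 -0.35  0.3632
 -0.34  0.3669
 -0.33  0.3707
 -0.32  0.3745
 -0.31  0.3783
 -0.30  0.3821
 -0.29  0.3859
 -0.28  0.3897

σ√T = 0.13 × 0.7071 = 0.0919
d₁ = [ln(143/148) + (0.009 − 0.007 + 0.13²/2)·0.5] / 0.0919 = [-0.0344 + 0.0052] / 0.0919 = -0.3170 which rounds to -0.32
d₂ = d₁ − σ√T = -0.3170 − 0.0919 = -0.4090 which rounds to -0.41
exp(−qT) = exp(−0.007·0.5) = 0.9965;  exp(−rT) = exp(−0.009·0.5) = 0.9955
C = 143·0.9965·N(-0.32) − 148·0.9955·N(-0.41) = 143·0.9965·0.3745 − 148·0.9955·0.3409 = 53.3661 − 50.2262 = 3.1399

£3.14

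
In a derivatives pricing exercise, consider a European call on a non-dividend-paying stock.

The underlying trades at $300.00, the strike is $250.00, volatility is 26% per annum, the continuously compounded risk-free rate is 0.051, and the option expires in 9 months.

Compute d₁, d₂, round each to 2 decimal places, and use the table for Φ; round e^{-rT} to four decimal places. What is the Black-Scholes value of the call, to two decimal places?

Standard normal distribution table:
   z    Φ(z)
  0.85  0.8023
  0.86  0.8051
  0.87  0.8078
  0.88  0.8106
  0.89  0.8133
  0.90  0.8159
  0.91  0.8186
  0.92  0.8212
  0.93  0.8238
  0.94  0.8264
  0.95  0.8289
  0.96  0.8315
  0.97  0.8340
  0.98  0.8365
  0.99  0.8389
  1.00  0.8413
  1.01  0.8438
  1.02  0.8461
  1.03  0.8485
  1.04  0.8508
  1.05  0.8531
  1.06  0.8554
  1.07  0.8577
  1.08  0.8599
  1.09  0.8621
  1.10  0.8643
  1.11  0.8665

σ√T = 0.26·√0.75 = 0.2252
d₁ = [ln(300/250) + (0.051 + 0.26²/2)·0.75] / 0.2252 = [0.1823 + 0.0636] / 0.2252 = 1.0922 ≈ 1.09
d₂ = d₁ − σ√T = 1.0922 − 0.2252 = 0.8670 ≈ 0.87
e^(−rT) = e^(−0.051·0.75) = 0.9625
N(d₁) = N(1.09) = 0.8621;  N(d₂) = N(0.87) = 0.8078
C = 300·0.8621 − 250·0.9625·0.8078 = 258.6300 − 194.3769 = 64.2531

$64.25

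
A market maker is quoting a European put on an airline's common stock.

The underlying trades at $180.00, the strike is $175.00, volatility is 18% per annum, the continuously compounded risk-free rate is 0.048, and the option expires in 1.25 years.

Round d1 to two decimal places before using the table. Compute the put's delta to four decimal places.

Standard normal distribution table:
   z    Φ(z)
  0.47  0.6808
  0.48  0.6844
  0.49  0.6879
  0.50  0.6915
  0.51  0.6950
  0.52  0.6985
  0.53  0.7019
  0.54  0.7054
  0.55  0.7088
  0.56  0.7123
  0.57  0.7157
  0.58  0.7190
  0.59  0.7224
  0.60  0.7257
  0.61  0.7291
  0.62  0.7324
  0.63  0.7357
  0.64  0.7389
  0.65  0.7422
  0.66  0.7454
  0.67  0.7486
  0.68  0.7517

T = 1.25;  σ√T = 0.2012
ln(S/K) + (r + σ²/2)T = ln(180/175) + (0.048 + 0.18²/2)·1.25 = 0.0282 + 0.0803 = 0.1084
d₁ = 0.1084 / 0.2012 = 0.5387 which rounds to 0.54
N(d₁) = N(0.54) = 0.7054
Δ_put = N(d₁) − 1 = 0.7054 − 1 = -0.2946

-0.2946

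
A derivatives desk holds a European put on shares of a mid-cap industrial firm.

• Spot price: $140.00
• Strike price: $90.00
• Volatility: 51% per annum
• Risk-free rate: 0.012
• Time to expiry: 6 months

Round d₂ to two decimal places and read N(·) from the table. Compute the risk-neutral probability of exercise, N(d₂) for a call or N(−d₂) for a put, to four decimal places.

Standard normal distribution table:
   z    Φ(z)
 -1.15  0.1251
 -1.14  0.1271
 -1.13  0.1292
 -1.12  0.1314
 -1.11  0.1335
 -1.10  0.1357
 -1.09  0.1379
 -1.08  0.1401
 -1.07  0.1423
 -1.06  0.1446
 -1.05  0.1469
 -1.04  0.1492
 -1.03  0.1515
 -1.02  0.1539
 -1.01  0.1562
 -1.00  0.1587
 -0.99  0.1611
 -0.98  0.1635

0.1446

σ√T = 0.51 × 0.7071 = 0.3606
ln(S/K) + (r + σ²/2)T = ln(140/90) + (0.012 + 0.51²/2)·0.5 = 0.4418 + 0.0710 = 0.5129
d₁ = 0.5129 / 0.3606 = 1.4221 → 1.42
d₂ = d₁ − σ√T = 1.4221 − 0.3606 = 1.0615 → 1.06
Pr(exercise) under Q = N(−d₂) = N(-1.06) = 0.1446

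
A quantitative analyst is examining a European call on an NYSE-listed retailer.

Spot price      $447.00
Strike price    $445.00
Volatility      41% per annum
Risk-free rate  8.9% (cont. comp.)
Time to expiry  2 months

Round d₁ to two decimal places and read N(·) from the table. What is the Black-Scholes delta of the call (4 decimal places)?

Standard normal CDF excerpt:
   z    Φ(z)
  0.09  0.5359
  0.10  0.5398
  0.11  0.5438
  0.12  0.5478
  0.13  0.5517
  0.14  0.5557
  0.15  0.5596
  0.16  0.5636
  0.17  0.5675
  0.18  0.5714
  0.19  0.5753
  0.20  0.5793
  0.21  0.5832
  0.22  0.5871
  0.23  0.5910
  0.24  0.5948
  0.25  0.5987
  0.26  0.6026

T = 0.1667;  σ√T = 0.1674
ln(S/K) + (r + σ²/2)T = ln(447/445) + (0.089 + 0.41²/2)·0.1667 = 0.0045 + 0.0288 = 0.0333
d₁ = 0.0333 / 0.1674 = 0.1991 → 0.20
N(d₁) = N(0.20) = 0.5793
Δ_call = N(d₁) = 0.5793

0.5793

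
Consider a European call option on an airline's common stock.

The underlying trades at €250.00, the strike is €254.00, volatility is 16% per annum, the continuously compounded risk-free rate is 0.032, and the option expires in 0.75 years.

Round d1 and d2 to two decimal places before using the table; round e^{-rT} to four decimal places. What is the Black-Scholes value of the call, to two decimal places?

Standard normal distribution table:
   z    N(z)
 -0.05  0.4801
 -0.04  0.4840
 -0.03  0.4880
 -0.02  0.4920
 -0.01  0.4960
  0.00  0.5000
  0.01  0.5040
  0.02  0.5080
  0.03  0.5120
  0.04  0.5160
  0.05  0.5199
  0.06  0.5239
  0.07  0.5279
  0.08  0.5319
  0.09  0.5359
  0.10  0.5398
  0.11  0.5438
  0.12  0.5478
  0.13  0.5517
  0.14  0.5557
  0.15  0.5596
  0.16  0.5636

σ√T = 0.16·√0.75 = 0.1386
d₁ = [ln(250/254) + (0.032 + ½·0.16²)·0.75] / (σ√T) = (-0.0159 + 0.0336) / 0.1386 = 0.1279 which rounds to 0.13
d₂ = 0.1279 − 0.1386 = -0.0106 which rounds to -0.01
exp(−rT) = exp(−0.032·0.75) = 0.9763
C = 250·N(0.13) − 254·0.9763·N(-0.01) = 250·0.5517 − 254·0.9763·0.4960 = 137.9250 − 122.9982 = 14.9268

€14.93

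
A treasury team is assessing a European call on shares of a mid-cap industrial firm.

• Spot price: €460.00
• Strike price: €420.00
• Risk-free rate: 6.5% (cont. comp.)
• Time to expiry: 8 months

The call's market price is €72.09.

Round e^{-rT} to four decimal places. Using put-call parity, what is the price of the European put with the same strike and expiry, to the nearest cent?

€14.28

e^(−rT) = e^(−0.065·0.6667) = 0.9576
Put-call parity: C − P = S − K·e^(−rT) = 460 − 420·0.9576 = 460 − 402.1920 = 57.8080
P = C − (C − P) = 72.09 − (57.8080) = 14.2820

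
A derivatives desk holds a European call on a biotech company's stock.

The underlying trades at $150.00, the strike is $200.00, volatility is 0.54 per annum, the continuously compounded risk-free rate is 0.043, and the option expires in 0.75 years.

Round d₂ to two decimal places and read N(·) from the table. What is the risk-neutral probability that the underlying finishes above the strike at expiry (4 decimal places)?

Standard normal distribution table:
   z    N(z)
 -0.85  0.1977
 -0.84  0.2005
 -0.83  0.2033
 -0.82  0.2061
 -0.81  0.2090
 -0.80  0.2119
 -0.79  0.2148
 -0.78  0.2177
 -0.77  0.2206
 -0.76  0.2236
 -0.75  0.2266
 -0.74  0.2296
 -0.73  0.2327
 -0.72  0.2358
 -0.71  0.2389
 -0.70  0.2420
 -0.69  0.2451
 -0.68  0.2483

σ√T = 0.54·√0.75 = 0.4677
ln(S/K) + (r + σ²/2)T = ln(150/200) + (0.043 + 0.54²/2)·0.75 = -0.2877 + 0.1416 = -0.1461
d₁ = -0.1461 / 0.4677 = -0.3124 ≈ -0.31
d₂ = d₁ − σ√T = -0.3124 − 0.4677 = -0.7800 ≈ -0.78
Risk-neutral Pr[S_T > K] = N(d₂) = N(-0.78) = 0.2177

0.2177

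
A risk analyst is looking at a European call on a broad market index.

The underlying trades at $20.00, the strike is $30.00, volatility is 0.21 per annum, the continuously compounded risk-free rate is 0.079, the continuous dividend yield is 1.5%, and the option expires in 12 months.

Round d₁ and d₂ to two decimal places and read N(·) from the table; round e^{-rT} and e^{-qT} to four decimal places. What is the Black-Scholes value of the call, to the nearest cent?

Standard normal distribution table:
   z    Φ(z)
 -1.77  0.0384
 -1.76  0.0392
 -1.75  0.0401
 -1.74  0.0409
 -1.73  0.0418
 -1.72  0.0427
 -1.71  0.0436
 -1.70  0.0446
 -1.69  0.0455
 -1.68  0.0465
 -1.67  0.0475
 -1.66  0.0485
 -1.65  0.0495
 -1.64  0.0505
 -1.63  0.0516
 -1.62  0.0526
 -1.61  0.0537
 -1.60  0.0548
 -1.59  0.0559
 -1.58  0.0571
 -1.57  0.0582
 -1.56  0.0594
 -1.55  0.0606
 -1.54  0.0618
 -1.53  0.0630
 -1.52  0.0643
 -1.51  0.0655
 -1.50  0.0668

$0.11

σ√T = 0.21·√1 = 0.2100
d₁ = [ln(20/30) + (0.079 − 0.015 + 0.21²/2)·1] / 0.2100 = [-0.4055 + 0.0861] / 0.2100 = -1.5210 which rounds to -1.52
d₂ = d₁ − σ√T = -1.5210 − 0.2100 = -1.7310 which rounds to -1.73
exp(−qT) = exp(−0.015·1) = 0.9851;  exp(−rT) = exp(−0.079·1) = 0.9240
C = 20·0.9851·N(-1.52) − 30·0.9240·N(-1.73) = 20·0.9851·0.0643 − 30·0.9240·0.0418 = 1.2668 − 1.1587 = 0.1081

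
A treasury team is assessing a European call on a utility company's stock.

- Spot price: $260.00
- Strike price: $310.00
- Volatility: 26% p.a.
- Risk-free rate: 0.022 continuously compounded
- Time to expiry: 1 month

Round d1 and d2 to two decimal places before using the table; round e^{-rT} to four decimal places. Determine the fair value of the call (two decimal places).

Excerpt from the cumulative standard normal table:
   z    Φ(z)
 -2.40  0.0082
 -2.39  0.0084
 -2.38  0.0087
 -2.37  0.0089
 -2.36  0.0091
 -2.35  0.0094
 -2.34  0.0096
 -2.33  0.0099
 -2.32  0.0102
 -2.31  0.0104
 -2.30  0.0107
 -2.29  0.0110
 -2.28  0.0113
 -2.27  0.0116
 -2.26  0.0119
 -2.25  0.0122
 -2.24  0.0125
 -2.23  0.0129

$0.12

T = 0.08333;  σ√T = 0.0751
d₁ = [ln(260/310) + (0.022 + 0.26²/2)·0.08333] / 0.0751 = [-0.1759 + 0.0046] / 0.0751 = -2.2815 ≈ -2.28
d₂ = d₁ − σ√T = -2.2815 − 0.0751 = -2.3566 ≈ -2.36
exp(−rT) = exp(−0.022·0.08333) = 0.9982
N(d₁) = N(-2.28) = 0.0113;  N(d₂) = N(-2.36) = 0.0091
C = 260·0.0113 − 310·0.9982·0.0091 = 2.9380 − 2.8159 = 0.1221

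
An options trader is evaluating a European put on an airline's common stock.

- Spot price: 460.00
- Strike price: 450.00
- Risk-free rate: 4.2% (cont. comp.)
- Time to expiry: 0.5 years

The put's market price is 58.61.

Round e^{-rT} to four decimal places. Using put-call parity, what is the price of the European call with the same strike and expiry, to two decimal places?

77.97

e^(−rT) = e^(−0.042·0.5) = 0.9792
Put-call parity: C − P = S − K·e^(−rT) = 460 − 450·0.9792 = 460 − 440.6400 = 19.3600
C = P + (C − P) = 58.61 + (19.3600) = 77.9700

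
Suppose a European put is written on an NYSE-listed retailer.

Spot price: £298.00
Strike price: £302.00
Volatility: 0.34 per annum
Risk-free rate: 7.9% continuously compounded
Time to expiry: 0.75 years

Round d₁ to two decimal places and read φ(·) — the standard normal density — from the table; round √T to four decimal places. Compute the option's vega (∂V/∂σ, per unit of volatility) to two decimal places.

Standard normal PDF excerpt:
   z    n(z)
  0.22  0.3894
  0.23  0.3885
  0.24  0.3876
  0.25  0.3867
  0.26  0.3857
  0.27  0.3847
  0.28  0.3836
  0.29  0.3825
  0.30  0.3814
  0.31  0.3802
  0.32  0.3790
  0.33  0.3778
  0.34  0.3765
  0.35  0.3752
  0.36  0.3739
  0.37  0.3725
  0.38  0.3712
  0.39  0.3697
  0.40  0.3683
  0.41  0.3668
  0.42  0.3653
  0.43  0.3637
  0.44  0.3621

σ√T = 0.34 × 0.8660 = 0.2944
d₁ = [ln(298/302) + (0.079 + 0.34²/2)·0.75] / 0.2944 = [-0.0133 + 0.1026] / 0.2944 = 0.3032 → 0.30
√T = √0.75 = 0.8660
φ(d₁) = φ(0.30) = 0.3814
vega = S·φ(d₁)·√T = 298·0.3814·0.8660 = 98.4271
(Vega is the same for a European call and put with the same parameters.)

98.43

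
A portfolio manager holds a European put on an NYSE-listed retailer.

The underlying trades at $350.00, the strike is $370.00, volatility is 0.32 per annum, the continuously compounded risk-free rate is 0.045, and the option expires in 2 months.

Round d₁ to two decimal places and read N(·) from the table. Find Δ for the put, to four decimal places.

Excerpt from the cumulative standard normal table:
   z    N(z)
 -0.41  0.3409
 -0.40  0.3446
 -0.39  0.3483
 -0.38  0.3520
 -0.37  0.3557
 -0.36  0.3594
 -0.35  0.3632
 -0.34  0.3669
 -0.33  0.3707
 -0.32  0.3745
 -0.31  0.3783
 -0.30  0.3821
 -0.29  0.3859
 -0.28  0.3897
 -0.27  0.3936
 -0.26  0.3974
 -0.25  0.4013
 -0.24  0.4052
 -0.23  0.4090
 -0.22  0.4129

-0.6179

σ√T = 0.32·√0.1667 = 0.1306
ln(S/K) + (r + σ²/2)T = ln(350/370) + (0.045 + 0.32²/2)·0.1667 = -0.0556 + 0.0160 = -0.0395
d₁ = -0.0395 / 0.1306 = -0.3026 which rounds to -0.30
N(d₁) = N(-0.30) = 0.3821
Δ_put = N(d₁) − 1 = 0.3821 − 1 = -0.6179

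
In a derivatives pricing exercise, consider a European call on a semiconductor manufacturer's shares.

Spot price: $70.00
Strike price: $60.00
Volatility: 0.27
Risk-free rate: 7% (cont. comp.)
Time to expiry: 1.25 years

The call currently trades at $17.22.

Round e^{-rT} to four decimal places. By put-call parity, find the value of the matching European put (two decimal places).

exp(−rT) = exp(−0.07·1.25) = 0.9162
Put-call parity: C − P = S − K·e^(−rT) = 70 − 60·0.9162 = 70 − 54.9720 = 15.0280
P = C − (C − P) = 17.22 − (15.0280) = 2.1920

$2.19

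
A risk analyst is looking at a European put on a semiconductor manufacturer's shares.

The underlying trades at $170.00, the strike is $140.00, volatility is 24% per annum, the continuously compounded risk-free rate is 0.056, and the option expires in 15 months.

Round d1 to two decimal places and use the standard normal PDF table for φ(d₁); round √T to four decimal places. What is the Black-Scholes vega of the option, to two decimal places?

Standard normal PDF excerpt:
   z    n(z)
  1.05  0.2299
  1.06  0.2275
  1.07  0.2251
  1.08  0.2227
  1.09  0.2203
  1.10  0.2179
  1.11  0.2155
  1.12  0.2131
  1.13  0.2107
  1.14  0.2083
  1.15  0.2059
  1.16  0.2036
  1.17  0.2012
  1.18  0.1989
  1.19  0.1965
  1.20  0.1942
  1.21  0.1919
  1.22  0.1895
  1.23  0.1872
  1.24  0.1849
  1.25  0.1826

40.50

T = 1.25;  σ√T = 0.2683
ln(S/K) + (r + σ²/2)T = ln(170/140) + (0.056 + 0.24²/2)·1.25 = 0.1942 + 0.1060 = 0.3002
d₁ = 0.3002 / 0.2683 = 1.1186 → 1.12
√T = √1.25 = 1.1180
φ(d₁) = φ(1.12) = 0.2131
vega = S·φ(d₁)·√T = 170·0.2131·1.1180 = 40.5018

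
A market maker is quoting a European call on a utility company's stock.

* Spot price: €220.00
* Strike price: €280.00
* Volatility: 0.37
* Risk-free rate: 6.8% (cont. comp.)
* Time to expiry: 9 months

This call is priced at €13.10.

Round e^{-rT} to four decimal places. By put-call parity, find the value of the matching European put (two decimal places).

€59.18

e^(−rT) = e^(−0.068·0.75) = 0.9503
Put-call parity: C − P = S − K·e^(−rT) = 220 − 280·0.9503 = 220 − 266.0840 = -46.0840
P = C − (C − P) = 13.10 − (-46.0840) = 59.1840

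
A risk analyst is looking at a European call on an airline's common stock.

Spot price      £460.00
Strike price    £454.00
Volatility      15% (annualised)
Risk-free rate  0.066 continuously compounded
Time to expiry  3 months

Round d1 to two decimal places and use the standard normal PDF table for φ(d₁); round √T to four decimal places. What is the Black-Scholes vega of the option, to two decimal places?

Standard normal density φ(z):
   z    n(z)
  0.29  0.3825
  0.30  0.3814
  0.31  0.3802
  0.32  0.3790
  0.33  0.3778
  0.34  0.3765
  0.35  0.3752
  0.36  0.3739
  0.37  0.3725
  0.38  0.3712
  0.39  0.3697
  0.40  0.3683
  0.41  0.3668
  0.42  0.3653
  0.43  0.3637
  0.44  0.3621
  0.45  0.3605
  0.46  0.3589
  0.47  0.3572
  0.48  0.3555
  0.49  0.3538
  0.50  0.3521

83.65

T = 0.25;  σ√T = 0.0750
d₁ = [ln(460/454) + (0.066 + 0.15²/2)·0.25] / 0.0750 = [0.0131 + 0.0193] / 0.0750 = 0.4326 ≈ 0.43
√T = √0.25 = 0.5000
φ(d₁) = φ(0.43) = 0.3637
vega = S·φ(d₁)·√T = 460·0.3637·0.5000 = 83.6510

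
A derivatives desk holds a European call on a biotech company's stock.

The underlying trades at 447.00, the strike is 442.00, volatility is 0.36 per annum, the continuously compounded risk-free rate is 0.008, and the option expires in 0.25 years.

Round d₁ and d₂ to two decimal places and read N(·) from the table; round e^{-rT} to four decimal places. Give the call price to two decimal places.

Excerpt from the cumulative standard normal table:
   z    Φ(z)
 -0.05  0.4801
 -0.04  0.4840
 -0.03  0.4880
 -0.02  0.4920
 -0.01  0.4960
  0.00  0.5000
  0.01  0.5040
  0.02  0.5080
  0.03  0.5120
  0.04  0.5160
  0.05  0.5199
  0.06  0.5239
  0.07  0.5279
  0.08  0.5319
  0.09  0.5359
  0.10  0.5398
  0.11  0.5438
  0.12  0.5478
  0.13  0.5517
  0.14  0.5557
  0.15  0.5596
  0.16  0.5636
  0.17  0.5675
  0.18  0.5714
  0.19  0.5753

σ√T = 0.36 × 0.5000 = 0.1800
d₁ = [ln(447/442) + (0.008 + 0.36²/2)·0.25] / 0.1800 = [0.0112 + 0.0182] / 0.1800 = 0.1636 ≈ 0.16
d₂ = d₁ − σ√T = 0.1636 − 0.1800 = -0.0164 ≈ -0.02
e^(−rT) = e^(−0.008·0.25) = 0.9980
C = 447·N(0.16) − 442·0.9980·N(-0.02) = 447·0.5636 − 442·0.9980·0.4920 = 251.9292 − 217.0291 = 34.9001

34.90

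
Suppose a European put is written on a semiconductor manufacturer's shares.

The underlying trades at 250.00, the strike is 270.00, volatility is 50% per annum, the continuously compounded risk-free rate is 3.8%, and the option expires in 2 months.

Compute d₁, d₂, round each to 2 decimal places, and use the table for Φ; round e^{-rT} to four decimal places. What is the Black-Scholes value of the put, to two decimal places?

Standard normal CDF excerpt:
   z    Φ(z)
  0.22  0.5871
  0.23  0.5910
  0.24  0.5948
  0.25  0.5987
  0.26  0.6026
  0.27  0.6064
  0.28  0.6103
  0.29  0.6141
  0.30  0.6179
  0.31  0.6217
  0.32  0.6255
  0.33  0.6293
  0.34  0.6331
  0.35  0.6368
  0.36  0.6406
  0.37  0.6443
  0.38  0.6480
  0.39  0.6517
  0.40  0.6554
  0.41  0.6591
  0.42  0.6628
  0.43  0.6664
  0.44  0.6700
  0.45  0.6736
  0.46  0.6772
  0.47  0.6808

32.03

σ√T = 0.5 × 0.4082 = 0.2041
ln(S/K) + (r + σ²/2)T = ln(250/270) + (0.038 + 0.5²/2)·0.1667 = -0.0770 + 0.0272 = -0.0498
d₁ = -0.0498 / 0.2041 = -0.2439 ⇒ -0.24
d₂ = d₁ − σ√T = -0.2439 − 0.2041 = -0.4481 ⇒ -0.45
e^(−rT) = e^(−0.038·0.1667) = 0.9937
N(−d₂) = N(0.45) = 0.6736;  N(−d₁) = N(0.24) = 0.5948
P = 270·0.9937·0.6736 − 250·0.5948 = 180.7262 − 148.7000 = 32.0262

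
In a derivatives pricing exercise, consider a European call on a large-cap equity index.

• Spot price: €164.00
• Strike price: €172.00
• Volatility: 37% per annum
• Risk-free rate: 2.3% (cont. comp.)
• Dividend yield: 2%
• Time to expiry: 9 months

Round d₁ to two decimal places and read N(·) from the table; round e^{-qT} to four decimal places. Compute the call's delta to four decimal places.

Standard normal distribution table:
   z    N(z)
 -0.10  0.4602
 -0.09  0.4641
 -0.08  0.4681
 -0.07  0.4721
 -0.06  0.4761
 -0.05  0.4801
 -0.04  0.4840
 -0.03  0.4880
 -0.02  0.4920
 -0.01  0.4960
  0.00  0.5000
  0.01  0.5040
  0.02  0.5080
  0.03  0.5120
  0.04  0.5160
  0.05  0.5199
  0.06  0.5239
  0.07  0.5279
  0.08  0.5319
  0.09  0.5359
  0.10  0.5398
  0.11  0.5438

σ√T = 0.37·√0.75 = 0.3204
d₁ = [ln(164/172) + (0.023 − 0.02 + ½·0.37²)·0.75] / (σ√T) = (-0.0476 + 0.0536) / 0.3204 = 0.0186 which rounds to 0.02
N(d₁) = N(0.02) = 0.5080
Δ_call = e^(−qT)·N(d₁) = 0.9851·0.5080 = 0.5004

0.5004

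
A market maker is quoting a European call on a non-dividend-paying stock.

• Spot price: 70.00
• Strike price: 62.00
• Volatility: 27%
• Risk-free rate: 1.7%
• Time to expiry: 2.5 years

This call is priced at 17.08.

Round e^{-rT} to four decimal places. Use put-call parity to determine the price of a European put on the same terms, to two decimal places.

6.50

exp(−rT) = exp(−0.017·2.5) = 0.9584
Put-call parity: C − P = S − K·e^(−rT) = 70 − 62·0.9584 = 70 − 59.4208 = 10.5792
P = C − (C − P) = 17.08 − (10.5792) = 6.5008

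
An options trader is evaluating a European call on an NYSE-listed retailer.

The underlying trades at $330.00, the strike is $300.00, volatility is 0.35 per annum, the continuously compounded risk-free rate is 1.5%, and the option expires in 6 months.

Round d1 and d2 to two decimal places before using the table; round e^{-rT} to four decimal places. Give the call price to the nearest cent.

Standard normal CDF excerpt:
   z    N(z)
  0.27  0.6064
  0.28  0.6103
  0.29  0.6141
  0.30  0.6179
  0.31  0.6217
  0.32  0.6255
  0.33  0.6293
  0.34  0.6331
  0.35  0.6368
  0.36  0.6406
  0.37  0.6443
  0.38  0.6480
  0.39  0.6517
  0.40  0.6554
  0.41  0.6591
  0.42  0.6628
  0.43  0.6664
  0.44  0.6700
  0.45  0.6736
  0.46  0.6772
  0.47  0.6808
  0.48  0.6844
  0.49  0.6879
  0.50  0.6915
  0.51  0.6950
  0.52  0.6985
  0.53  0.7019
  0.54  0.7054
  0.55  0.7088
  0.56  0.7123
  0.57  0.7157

$49.93

σ√T = 0.35·√0.5 = 0.2475
d₁ = [ln(330/300) + (0.015 + 0.35²/2)·0.5] / 0.2475 = [0.0953 + 0.0381] / 0.2475 = 0.5392 ⇒ 0.54
d₂ = d₁ − σ√T = 0.5392 − 0.2475 = 0.2917 ⇒ 0.29
exp(−rT) = exp(−0.015·0.5) = 0.9925
N(d₁) = N(0.54) = 0.7054;  N(d₂) = N(0.29) = 0.6141
C = 330·0.7054 − 300·0.9925·0.6141 = 232.7820 − 182.8483 = 49.9337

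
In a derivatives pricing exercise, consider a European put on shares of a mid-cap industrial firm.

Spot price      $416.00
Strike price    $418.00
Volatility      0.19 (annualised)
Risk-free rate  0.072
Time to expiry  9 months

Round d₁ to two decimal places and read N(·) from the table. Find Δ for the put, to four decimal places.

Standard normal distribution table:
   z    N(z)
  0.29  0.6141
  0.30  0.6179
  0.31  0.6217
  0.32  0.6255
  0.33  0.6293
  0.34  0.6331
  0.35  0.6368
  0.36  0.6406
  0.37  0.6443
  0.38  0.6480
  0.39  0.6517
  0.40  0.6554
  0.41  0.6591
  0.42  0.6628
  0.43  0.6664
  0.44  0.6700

-0.3520

T = 0.75;  σ√T = 0.1645
ln(S/K) + (r + σ²/2)T = ln(416/418) + (0.072 + 0.19²/2)·0.75 = -0.0048 + 0.0675 = 0.0627
d₁ = 0.0627 / 0.1645 = 0.3813 which rounds to 0.38
N(d₁) = N(0.38) = 0.6480
Δ_put = N(d₁) − 1 = 0.6480 − 1 = -0.3520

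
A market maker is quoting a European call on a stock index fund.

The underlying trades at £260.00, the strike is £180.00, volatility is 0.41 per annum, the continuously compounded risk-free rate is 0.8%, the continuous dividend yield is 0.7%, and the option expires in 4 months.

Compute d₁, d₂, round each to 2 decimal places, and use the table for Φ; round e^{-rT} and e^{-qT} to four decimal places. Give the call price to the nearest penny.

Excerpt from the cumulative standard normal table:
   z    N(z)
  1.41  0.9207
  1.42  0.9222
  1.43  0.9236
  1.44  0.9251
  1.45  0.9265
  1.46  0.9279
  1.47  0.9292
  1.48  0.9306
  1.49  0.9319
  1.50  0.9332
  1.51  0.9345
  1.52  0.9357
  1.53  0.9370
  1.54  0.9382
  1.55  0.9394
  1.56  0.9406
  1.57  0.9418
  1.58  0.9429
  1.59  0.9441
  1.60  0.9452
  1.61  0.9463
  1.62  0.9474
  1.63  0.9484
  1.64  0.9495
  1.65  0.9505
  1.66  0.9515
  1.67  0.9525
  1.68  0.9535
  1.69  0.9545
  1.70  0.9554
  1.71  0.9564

£81.01

σ√T = 0.41·√0.3333 = 0.2367
ln(S/K) + (r − q + σ²/2)T = ln(260/180) + (0.008 − 0.007 + 0.41²/2)·0.3333 = 0.3677 + 0.0283 = 0.3961
d₁ = 0.3961 / 0.2367 = 1.6732 ≈ 1.67
d₂ = d₁ − σ√T = 1.6732 − 0.2367 = 1.4365 ≈ 1.44
exp(−qT) = exp(−0.007·0.3333) = 0.9977;  exp(−rT) = exp(−0.008·0.3333) = 0.9973
N(d₁) = N(1.67) = 0.9525;  N(d₂) = N(1.44) = 0.9251
C = 260·0.9977·0.9525 − 180·0.9973·0.9251 = 247.0804 − 166.0684 = 81.0120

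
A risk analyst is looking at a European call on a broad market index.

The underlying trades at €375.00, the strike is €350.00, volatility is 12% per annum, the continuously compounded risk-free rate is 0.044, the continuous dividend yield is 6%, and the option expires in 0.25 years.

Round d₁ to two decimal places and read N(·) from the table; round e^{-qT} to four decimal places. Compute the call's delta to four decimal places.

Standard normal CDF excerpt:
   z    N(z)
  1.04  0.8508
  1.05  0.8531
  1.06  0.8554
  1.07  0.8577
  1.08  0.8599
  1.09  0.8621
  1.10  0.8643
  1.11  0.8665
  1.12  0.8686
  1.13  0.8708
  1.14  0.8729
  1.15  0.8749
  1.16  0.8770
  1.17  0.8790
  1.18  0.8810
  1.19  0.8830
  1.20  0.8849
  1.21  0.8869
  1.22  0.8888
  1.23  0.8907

0.8536

T = 0.25;  σ√T = 0.0600
d₁ = [ln(375/350) + (0.044 − 0.06 + 0.12²/2)·0.25] / 0.0600 = [0.0690 − 0.0022] / 0.0600 = 1.1132 ⇒ 1.11
N(d₁) = N(1.11) = 0.8665
Δ_call = e^(−qT)·N(d₁) = 0.9851·0.8665 = 0.8536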